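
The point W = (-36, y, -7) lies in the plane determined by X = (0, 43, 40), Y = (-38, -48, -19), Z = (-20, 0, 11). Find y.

-22

Coplanarity requires XY · (XZ × XW) = 0.
XY = (-38, -91, -59), XZ = (-20, -43, -29); the triple product is linear in y with coefficient 78 and constant term 1716.
Setting it to zero: y = -22.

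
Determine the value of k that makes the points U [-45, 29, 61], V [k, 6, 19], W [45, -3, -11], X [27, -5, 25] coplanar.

Normal to plane UWX: n = (-1296, -1944, -756); plane equation n·P = -44172.
Requiring n·V = -44172: (-1296)k + (-26028) = -44172.
So k = 14.

14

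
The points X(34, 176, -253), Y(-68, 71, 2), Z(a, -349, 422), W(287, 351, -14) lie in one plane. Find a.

-551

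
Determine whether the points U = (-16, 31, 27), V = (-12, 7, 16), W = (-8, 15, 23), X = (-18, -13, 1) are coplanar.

A normal to the plane through U, V, W is n = UV × UW = (-80, -72, 128).
The plane has equation n·P = 2504. For X: n·X = 2504.
Equal, so X lies in the plane and all four are coplanar.

Yes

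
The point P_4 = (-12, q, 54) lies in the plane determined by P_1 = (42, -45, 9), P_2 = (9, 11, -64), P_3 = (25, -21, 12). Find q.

Coplanarity requires P_1P_2 · (P_1P_3 × P_1P_4) = 0.
P_1P_2 = (-33, 56, -73), P_1P_3 = (-17, 24, 3); the triple product is linear in q with coefficient 1340 and constant term -36180.
Setting it to zero: q = 27.

27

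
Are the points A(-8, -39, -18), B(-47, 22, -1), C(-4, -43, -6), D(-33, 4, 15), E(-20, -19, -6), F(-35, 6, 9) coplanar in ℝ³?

The plane through A, B, C has normal n = AB × AC = (800, 536, -88) and equation n·P = -25720.
Checking the remaining points: n·D = -25576, n·E = -25656, n·F = -25576.
Since n·D = -25576 ≠ -25720, D is off the plane and the points are not all coplanar.

No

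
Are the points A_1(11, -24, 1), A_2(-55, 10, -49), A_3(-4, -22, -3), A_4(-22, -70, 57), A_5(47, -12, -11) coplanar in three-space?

The plane through A_1, A_2, A_3 has normal n = A_1A_2 × A_1A_3 = (-36, 486, 378) and equation n·P = -11682.
Checking the remaining points: n·A_4 = -11682, n·A_5 = -11682.
All equal -11682, so all 5 points lie in one plane.

Yes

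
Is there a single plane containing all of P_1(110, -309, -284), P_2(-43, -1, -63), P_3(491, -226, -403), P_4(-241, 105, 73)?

No

With P_1 as base: P_1P_2 = (-153, 308, 221), P_1P_3 = (381, 83, -119), P_1P_4 = (-351, 414, 357).
P_1P_3 × P_1P_4 = (78897, -94248, 186867).
P_1P_2 · (P_1P_3 × P_1P_4) = 197982.
Since 197982 ≠ 0, the four points are not coplanar.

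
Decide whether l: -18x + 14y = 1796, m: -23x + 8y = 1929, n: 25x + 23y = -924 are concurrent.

Intersecting l and m: solving the 2×2 system gives (x, y) = (-71, 37).
Substitute into n: (25)(-71) + (23)(37) = -924.
This equals -924, so (-71, 37) lies on all three lines and they are concurrent.

Yes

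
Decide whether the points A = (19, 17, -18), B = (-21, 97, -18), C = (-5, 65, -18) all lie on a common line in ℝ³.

AB = (-40, 80, 0), AC = (-24, 48, 0).
Each component of AC is 3/5 times the corresponding component of AB, so AC = 3/5·AB and the points are collinear.

Yes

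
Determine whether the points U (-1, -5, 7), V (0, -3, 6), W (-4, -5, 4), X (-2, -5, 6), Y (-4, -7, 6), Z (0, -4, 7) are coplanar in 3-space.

Yes

The plane through U, V, W has normal n = UV × UW = (-6, 6, 6) and equation n·P = 18.
Checking the remaining points: n·X = 18, n·Y = 18, n·Z = 18.
All equal 18, so all 6 points lie in one plane.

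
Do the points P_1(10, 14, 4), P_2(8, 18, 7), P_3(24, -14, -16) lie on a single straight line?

P_1P_2 = (-2, 4, 3), P_1P_3 = (14, -28, -20).
Comparing components 2 and 3: (4)(-20) − (3)(-28) = 4 ≠ 0, so P_1P_2 and P_1P_3 are not parallel and the points are not collinear.

No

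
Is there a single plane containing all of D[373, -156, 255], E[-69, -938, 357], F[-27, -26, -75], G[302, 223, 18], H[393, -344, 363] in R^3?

The plane through D, E, F has normal n = DE × DF = (244800, -186660, -370260) and equation n·P = 26013060.
Checking the remaining points: n·G = 25639740, n·H = 26013060.
Since n·G = 25639740 ≠ 26013060, G is off the plane and the points are not all coplanar.

No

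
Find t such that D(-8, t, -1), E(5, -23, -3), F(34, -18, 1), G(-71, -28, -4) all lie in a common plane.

-22

The points are coplanar iff DE · (DF × DG) = 0.
Expanding, this is linear in t: (275)t + (6050) = 0.
So t = -22.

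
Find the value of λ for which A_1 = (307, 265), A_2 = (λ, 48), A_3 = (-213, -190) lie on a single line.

Collinearity: (A_2 − A_1) must be parallel to (A_3 − A_1) = (-520, -455).
Cross-multiplying the components: (λ − 307)·(-455) = (-217)·(-520).
Solving gives λ = 59.

59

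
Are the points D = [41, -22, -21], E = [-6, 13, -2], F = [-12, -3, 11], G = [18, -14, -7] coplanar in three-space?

No

The four points are coplanar iff the 3×3 determinant with rows DE, DF, DG is zero.
Rows: (-47, 35, 19), (-53, 19, 32), (-23, 8, 14).
Expanding along the first row: (-47)(10) − (35)(-6) + (19)(13) = -13.
Nonzero ⇒ not coplanar.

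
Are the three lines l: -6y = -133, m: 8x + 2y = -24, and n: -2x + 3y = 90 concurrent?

No

The three lines meet at one point iff the augmented coefficient matrix [aᵢ bᵢ cᵢ] has rank < 3, i.e. its determinant vanishes.
Here the determinant is 308.
Nonzero, so no common point exists.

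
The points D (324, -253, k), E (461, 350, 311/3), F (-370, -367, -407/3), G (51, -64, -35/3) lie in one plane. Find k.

The points are coplanar iff DE · (DF × DG) = 0.
Expanding, this is linear in k: (-50064)k + (4322192) = 0.
So k = 259/3.

259/3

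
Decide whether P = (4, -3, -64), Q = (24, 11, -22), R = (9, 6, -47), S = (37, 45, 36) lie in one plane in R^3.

No

The four points are coplanar iff the 3×3 determinant with rows PQ, PR, PS is zero.
Rows: (20, 14, 42), (5, 9, 17), (33, 48, 100).
Expanding along the first row: (20)(84) − (14)(-61) + (42)(-57) = 140.
Nonzero ⇒ not coplanar.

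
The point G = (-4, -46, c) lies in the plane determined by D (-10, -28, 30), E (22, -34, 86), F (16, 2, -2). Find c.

78

A normal to the plane is n = DE × DF = (-1488, 2480, 1116).
G lies in the plane iff n · DG = 0.
This gives (1116)c + (-87048) = 0, so c = 78.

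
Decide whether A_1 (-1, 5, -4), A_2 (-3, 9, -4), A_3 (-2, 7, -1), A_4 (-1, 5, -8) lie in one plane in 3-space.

Yes

With A_1 as base: A_1A_2 = (-2, 4, 0), A_1A_3 = (-1, 2, 3), A_1A_4 = (0, 0, -4).
A_1A_3 × A_1A_4 = (-8, -4, 0).
A_1A_2 · (A_1A_3 × A_1A_4) = 0.
The scalar triple product vanishes, so the four points are coplanar.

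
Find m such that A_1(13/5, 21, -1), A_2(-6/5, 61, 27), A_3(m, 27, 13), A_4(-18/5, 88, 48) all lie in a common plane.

Normal to plane A_1A_2A_4: n = (84, 63/5, -33/5); plane equation n·P = 2448/5.
Requiring n·A_3 = 2448/5: (84)m + (1272/5) = 2448/5.
So m = 14/5.

14/5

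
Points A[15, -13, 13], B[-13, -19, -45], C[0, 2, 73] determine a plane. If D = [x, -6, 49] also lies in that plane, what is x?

A normal to the plane is n = AB × AC = (510, 2550, -510).
D lies in the plane iff n · AD = 0.
This gives (510)x + (-8160) = 0, so x = 16.

16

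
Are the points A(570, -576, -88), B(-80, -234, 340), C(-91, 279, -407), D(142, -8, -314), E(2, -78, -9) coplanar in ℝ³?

The plane through A, B, C has normal n = AB × AC = (-475038, -490258, -329688) and equation n·P = 40629492.
Checking the remaining points: n·D = 39988700, n·E = 40257240.
Since n·D = 39988700 ≠ 40629492, D is off the plane and the points are not all coplanar.

No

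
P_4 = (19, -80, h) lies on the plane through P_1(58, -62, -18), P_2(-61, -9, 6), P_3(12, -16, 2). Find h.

The plane through P_1, P_2, P_3 has equation −44x + 1276y − 3036z = -27016.
Substituting P_4: (-3036)h + (-102916) = -27016, so h = -25.

-25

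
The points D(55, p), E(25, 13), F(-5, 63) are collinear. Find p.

-37

Collinearity: (D − E) must be parallel to (F − E) = (-30, 50).
Cross-multiplying the components: (p − 13)·(-30) = (30)·(50).
Solving gives p = -37.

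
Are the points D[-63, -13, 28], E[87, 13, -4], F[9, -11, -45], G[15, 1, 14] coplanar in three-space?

The four points are coplanar iff the 3×3 determinant with rows DE, DF, DG is zero.
Rows: (150, 26, -32), (72, 2, -73), (78, 14, -14).
Expanding along the first row: (150)(994) − (26)(4686) + (-32)(852) = 0.
Zero determinant ⇒ coplanar.

Yes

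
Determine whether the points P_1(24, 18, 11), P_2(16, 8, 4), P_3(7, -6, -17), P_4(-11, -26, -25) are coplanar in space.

The four points are coplanar iff the 3×3 determinant with rows P_1P_2, P_1P_3, P_1P_4 is zero.
Rows: (-8, -10, -7), (-17, -24, -28), (-35, -44, -36).
Expanding along the first row: (-8)(-368) − (-10)(-368) + (-7)(-92) = -92.
Nonzero ⇒ not coplanar.

No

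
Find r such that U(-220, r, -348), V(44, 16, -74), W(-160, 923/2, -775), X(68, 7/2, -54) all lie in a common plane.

Coplanarity ⇔ det[UV; UW; UX] = 0.
Expanding, this is linear in r: (12744)r + (-2395872) = 0.
So r = 188.

188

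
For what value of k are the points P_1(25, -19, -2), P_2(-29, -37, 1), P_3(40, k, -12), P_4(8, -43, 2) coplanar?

Coplanarity ⇔ det[P_1P_2; P_1P_3; P_1P_4] = 0.
Expanding, this is linear in k: (-165)k + (6765) = 0.
So k = 41.

41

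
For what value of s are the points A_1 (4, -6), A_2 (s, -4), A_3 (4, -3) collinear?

4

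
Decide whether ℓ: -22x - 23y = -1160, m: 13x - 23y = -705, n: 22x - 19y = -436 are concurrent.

Yes

The three lines meet at one point iff the augmented coefficient matrix [aᵢ bᵢ cᵢ] has rank < 3, i.e. its determinant vanishes.
Here the determinant is 0.
It vanishes, so the lines are concurrent at (13, 38).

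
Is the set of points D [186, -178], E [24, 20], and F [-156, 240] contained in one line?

DE = (-162, 198), DF = (-342, 418).
det[DE; DF] = (-162)(418) − (198)(-342) = 0.
The determinant is zero, so the points are collinear.

Yes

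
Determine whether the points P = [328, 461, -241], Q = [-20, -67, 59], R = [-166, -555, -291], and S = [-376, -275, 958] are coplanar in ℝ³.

No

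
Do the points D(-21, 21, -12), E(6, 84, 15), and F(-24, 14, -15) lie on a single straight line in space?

Yes

DE = (27, 63, 27), DF = (-3, -7, -3).
Each component of DF is -1/9 times the corresponding component of DE, so DF = -1/9·DE and the points are collinear.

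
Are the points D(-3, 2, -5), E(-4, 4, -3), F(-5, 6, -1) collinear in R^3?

Yes

DE = (-1, 2, 2), DF = (-2, 4, 4).
Each component of DF is 2 times the corresponding component of DE, so DF = 2·DE and the points are collinear.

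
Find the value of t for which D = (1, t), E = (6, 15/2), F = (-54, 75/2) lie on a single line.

Collinearity: (D − E) must be parallel to (F − E) = (-60, 30).
Cross-multiplying the components: (t − 15/2)·(-60) = (-5)·(30).
Solving gives t = 10.

10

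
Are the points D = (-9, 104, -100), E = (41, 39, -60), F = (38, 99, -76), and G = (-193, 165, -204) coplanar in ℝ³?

Yes

A normal to the plane through D, E, F is n = DE × DF = (-1360, 680, 2805).
The plane has equation n·P = -197540. For G: n·G = -197540.
Equal, so G lies in the plane and all four are coplanar.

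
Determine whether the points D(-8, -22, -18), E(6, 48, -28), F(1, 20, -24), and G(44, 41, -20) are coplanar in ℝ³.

No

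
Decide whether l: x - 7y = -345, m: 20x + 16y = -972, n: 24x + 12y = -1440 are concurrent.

Yes

Intersecting l and m: solving the 2×2 system gives (x, y) = (-79, 38).
Substitute into n: (24)(-79) + (12)(38) = -1440.
This equals -1440, so (-79, 38) lies on all three lines and they are concurrent.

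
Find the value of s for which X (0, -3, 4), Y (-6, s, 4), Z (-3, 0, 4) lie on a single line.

3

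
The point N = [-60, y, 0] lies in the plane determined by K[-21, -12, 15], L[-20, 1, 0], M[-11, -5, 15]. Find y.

A normal to the plane is n = KL × KM = (105, -150, -123).
N lies in the plane iff n · KN = 0.
This gives (-150)y + (-4050) = 0, so y = -27.

-27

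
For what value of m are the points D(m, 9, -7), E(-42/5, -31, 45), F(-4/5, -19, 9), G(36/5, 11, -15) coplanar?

28/5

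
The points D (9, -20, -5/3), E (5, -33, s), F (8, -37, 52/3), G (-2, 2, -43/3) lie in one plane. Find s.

Normal to plane DFG: n = (-608/3, -665/3, -209); plane equation n·P = 8873/3.
Requiring n·E = 8873/3: (-209)s + (18905/3) = 8873/3.
So s = 16.

16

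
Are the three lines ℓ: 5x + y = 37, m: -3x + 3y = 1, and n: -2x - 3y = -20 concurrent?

No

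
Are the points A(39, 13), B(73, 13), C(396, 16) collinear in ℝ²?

No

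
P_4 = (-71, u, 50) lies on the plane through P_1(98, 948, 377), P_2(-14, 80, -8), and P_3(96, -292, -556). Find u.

A normal to the plane is n = P_1P_2 × P_1P_3 = (332444, -103726, 137144).
P_4 lies in the plane iff n · P_1P_4 = 0.
This gives (-103726)u + (-2696876) = 0, so u = -26.

-26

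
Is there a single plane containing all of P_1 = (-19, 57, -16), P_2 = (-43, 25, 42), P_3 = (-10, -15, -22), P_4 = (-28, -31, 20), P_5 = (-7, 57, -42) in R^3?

The plane through P_1, P_2, P_3 has normal n = P_1P_2 × P_1P_3 = (4368, 378, 2016) and equation n·P = -93702.
Checking the remaining points: n·P_4 = -93702, n·P_5 = -93702.
All equal -93702, so all 5 points lie in one plane.

Yes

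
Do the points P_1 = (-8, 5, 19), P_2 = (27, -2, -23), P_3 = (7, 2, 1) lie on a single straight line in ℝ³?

P_1P_2 = (35, -7, -42), P_1P_3 = (15, -3, -18).
Each component of P_1P_3 is 3/7 times the corresponding component of P_1P_2, so P_1P_3 = 3/7·P_1P_2 and the points are collinear.

Yes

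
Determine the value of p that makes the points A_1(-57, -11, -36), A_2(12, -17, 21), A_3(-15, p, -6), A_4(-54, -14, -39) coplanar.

Normal to plane A_1A_2A_4: n = (189, 378, -189); plane equation n·P = -8127.
Requiring n·A_3 = -8127: (378)p + (-1701) = -8127.
So p = -17.

-17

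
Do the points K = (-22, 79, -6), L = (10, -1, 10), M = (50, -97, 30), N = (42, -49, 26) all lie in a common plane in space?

Yes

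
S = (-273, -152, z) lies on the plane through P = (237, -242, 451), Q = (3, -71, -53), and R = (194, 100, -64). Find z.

-263

The plane through P, Q, R has equation 84303x − 98838y − 72675z = 11122182.
Substituting S: (-72675)z + (-7991343) = 11122182, so z = -263.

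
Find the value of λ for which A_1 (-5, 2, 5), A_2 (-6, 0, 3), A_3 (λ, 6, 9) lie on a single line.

Direction A_1A_2 = (-1, -2, -2). From the y-coordinate of A_3, the parameter along the line is τ = (6 − 2)/(-2) = -2.
Then λ = (-5) + (-2)·(-1) = -3.

-3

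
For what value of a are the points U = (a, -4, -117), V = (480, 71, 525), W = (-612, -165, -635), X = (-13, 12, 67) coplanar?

Coplanarity ⇔ det[UV; UW; UX] = 0.
Expanding, this is linear in a: (-39648)a + (-8920800) = 0.
So a = -225.

-225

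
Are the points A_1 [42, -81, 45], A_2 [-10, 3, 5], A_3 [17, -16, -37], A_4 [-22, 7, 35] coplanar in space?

Yes

The four points are coplanar iff the 3×3 determinant with rows A_1A_2, A_1A_3, A_1A_4 is zero.
Rows: (-52, 84, -40), (-25, 65, -82), (-64, 88, -10).
Expanding along the first row: (-52)(6566) − (84)(-4998) + (-40)(1960) = 0.
Zero determinant ⇒ coplanar.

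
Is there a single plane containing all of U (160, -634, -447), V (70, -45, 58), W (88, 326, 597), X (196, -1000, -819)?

No

The four points are coplanar iff the 3×3 determinant with rows UV, UW, UX is zero.
Rows: (-90, 589, 505), (-72, 960, 1044), (36, -366, -372).
Expanding along the first row: (-90)(24984) − (589)(-10800) + (505)(-8208) = -32400.
Nonzero ⇒ not coplanar.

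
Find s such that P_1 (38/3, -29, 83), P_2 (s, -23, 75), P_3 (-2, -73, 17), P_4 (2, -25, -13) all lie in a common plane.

38/3

Normal to plane P_1P_3P_4: n = (4488, -704, -528); plane equation n·P = 33440.
Requiring n·P_2 = 33440: (4488)s + (-23408) = 33440.
So s = 38/3.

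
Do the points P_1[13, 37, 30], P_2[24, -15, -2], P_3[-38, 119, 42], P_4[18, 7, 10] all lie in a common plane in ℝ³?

Yes

A normal to the plane through P_1, P_2, P_3 is n = P_1P_2 × P_1P_3 = (2000, 1500, -1750).
The plane has equation n·P = 29000. For P_4: n·P_4 = 29000.
Equal, so P_4 lies in the plane and all four are coplanar.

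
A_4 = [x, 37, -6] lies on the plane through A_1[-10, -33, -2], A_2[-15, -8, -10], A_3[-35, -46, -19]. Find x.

0

The plane through A_1, A_2, A_3 has equation −529x + 115y + 690z = 115.
Substituting A_4: (-529)x + (115) = 115, so x = 0.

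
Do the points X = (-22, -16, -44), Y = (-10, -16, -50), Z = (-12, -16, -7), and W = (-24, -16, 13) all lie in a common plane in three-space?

Yes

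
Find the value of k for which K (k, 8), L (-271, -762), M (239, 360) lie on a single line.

79

Collinearity: (K − L) must be parallel to (M − L) = (510, 1122).
Cross-multiplying the components: (k − (-271))·(1122) = (770)·(510).
Solving gives k = 79.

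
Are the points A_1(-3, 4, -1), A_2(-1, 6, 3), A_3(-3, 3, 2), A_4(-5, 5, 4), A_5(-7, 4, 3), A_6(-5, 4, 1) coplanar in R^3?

No

The plane through A_1, A_2, A_3 has normal n = A_1A_2 × A_1A_3 = (10, -6, -2) and equation n·P = -52.
Checking the remaining points: n·A_4 = -88, n·A_5 = -100, n·A_6 = -76.
Since n·A_4 = -88 ≠ -52, A_4 is off the plane and the points are not all coplanar.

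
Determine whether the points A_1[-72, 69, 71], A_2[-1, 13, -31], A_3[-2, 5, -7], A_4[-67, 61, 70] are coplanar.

The four points are coplanar iff the 3×3 determinant with rows A_1A_2, A_1A_3, A_1A_4 is zero.
Rows: (71, -56, -102), (70, -64, -78), (5, -8, -1).
Expanding along the first row: (71)(-560) − (-56)(320) + (-102)(-240) = 2640.
Nonzero ⇒ not coplanar.

No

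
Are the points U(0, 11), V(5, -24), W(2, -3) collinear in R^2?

Yes

UV = (5, -35), UW = (2, -14).
det[UV; UW] = (5)(-14) − (-35)(2) = 0.
The determinant is zero, so the points are collinear.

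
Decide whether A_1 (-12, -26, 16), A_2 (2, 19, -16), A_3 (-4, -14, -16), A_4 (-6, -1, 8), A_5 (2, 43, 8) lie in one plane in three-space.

Yes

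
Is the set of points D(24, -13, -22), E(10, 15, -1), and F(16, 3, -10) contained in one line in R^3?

Yes

DE = (-14, 28, 21), DF = (-8, 16, 12).
DE × DF = (0, 0, 0).
The cross product vanishes, so the three points are collinear.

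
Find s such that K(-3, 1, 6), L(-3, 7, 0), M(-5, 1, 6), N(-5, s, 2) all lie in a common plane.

5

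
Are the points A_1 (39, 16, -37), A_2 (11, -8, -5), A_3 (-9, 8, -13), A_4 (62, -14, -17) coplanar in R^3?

Yes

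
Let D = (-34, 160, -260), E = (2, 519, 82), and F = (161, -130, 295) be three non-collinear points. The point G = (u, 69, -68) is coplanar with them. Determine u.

32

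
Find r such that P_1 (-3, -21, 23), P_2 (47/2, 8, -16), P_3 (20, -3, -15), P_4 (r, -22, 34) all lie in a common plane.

-17/2

Normal to plane P_1P_2P_3: n = (-400, 110, -190); plane equation n·P = -5480.
Requiring n·P_4 = -5480: (-400)r + (-8880) = -5480.
So r = -17/2.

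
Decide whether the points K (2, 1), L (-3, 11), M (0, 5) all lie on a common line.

KL = (-5, 10), KM = (-2, 4).
Checking proportionality: KM = 2/5·KL, so the vectors are parallel and the points are collinear.

Yes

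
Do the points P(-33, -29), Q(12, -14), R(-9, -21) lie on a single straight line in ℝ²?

PQ = (45, 15), PR = (24, 8).
Twice the signed area of △PQR is (45)(8) − (15)(24) = 0.
The triangle is degenerate (zero area), so the points are collinear.

Yes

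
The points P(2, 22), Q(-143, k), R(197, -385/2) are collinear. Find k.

The three points are collinear iff det[PQ; PR] = 0.
This determinant is linear in k: (-195)k + (70785/2) = 0, so k = 363/2.

363/2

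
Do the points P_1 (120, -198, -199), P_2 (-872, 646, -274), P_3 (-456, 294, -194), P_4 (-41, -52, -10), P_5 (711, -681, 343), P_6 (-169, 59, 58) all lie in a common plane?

No

The plane through P_1, P_2, P_3 has normal n = P_1P_2 × P_1P_3 = (41120, 48160, -1920) and equation n·P = -4219200.
Checking the remaining points: n·P_4 = -4171040, n·P_5 = -4219200, n·P_6 = -4219200.
Since n·P_4 = -4171040 ≠ -4219200, P_4 is off the plane and the points are not all coplanar.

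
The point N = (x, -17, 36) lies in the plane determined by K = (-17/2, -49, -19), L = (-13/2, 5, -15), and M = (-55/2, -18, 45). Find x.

-49/2

Coplanarity requires KL · (KM × KN) = 0.
KL = (2, 54, 4), KM = (-19, 31, 64); the triple product is linear in x with coefficient 3332 and constant term 81634.
Setting it to zero: x = -49/2.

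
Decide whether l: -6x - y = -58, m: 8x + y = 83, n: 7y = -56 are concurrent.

No

The three lines meet at one point iff the augmented coefficient matrix [aᵢ bᵢ cᵢ] has rank < 3, i.e. its determinant vanishes.
Here the determinant is 126.
Nonzero, so no common point exists.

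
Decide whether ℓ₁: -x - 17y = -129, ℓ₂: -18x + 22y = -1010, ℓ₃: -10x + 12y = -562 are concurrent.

Lines aᵢx + bᵢy = cᵢ with pairwise distinct directions are concurrent exactly when det[aᵢ bᵢ cᵢ] = 0.
Here the determinant is 0.
It vanishes, so the lines are concurrent at (61, 4).

Yes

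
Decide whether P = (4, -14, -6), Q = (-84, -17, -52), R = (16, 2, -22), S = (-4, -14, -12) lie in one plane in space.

The four points are coplanar iff the 3×3 determinant with rows PQ, PR, PS is zero.
Rows: (-88, -3, -46), (12, 16, -16), (-8, 0, -6).
Expanding along the first row: (-88)(-96) − (-3)(-200) + (-46)(128) = 1960.
Nonzero ⇒ not coplanar.

No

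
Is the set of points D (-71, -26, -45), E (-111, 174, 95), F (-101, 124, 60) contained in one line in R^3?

DE = (-40, 200, 140), DF = (-30, 150, 105).
Each component of DF is 3/4 times the corresponding component of DE, so DF = 3/4·DE and the points are collinear.

Yes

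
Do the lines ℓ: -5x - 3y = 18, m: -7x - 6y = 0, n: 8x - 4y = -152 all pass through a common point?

Lines aᵢx + bᵢy = cᵢ with pairwise distinct directions are concurrent exactly when det[aᵢ bᵢ cᵢ] = 0.
Here the determinant is 0.
It vanishes, so the lines are concurrent at (-12, 14).

Yes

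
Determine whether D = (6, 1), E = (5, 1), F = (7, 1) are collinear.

DE = (-1, 0), DF = (1, 0).
det[DE; DF] = (-1)(0) − (0)(1) = 0.
The determinant is zero, so the points are collinear.

Yes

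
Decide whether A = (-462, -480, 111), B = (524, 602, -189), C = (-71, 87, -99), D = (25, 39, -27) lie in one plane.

Yes

A normal to the plane through A, B, C is n = AB × AC = (-57120, 89760, 136000).
The plane has equation n·P = -1599360. For D: n·D = -1599360.
Equal, so D lies in the plane and all four are coplanar.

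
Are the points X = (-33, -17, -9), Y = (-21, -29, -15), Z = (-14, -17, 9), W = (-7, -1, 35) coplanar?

The four points are coplanar iff the 3×3 determinant with rows XY, XZ, XW is zero.
Rows: (12, -12, -6), (19, 0, 18), (26, 16, 44).
Expanding along the first row: (12)(-288) − (-12)(368) + (-6)(304) = -864.
Nonzero ⇒ not coplanar.

No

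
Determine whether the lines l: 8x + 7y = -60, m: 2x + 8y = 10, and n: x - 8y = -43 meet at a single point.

Lines aᵢx + bᵢy = cᵢ with pairwise distinct directions are concurrent exactly when det[aᵢ bᵢ cᵢ] = 0.
Here the determinant is 0.
It vanishes, so the lines are concurrent at (-11, 4).

Yes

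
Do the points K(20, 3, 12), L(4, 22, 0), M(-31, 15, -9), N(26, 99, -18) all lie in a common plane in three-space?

No

The four points are coplanar iff the 3×3 determinant with rows KL, KM, KN is zero.
Rows: (-16, 19, -12), (-51, 12, -21), (6, 96, -30).
Expanding along the first row: (-16)(1656) − (19)(1656) + (-12)(-4968) = 1656.
Nonzero ⇒ not coplanar.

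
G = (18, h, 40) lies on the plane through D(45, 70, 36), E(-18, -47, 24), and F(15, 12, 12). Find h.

A normal to the plane is n = DE × DF = (2112, -1152, 144).
G lies in the plane iff n · DG = 0.
This gives (-1152)h + (24192) = 0, so h = 21.

21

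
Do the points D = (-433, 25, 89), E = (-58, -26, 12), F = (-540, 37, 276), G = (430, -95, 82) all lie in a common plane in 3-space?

With D as base: DE = (375, -51, -77), DF = (-107, 12, 187), DG = (863, -120, -7).
DF × DG = (22356, 160632, 2484).
DE · (DF × DG) = 0.
The scalar triple product vanishes, so the four points are coplanar.

Yes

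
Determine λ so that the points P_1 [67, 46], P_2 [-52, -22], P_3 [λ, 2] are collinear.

Collinearity: (P_3 − P_1) must be parallel to (P_2 − P_1) = (-119, -68).
Cross-multiplying the components: (λ − 67)·(-68) = (-44)·(-119).
Solving gives λ = -10.

-10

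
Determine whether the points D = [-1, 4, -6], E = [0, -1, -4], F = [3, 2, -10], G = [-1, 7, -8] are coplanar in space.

With D as base: DE = (1, -5, 2), DF = (4, -2, -4), DG = (0, 3, -2).
DF × DG = (16, 8, 12).
DE · (DF × DG) = 0.
The scalar triple product vanishes, so the four points are coplanar.

Yes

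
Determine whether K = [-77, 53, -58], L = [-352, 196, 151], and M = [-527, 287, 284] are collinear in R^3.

KL = (-275, 143, 209), KM = (-450, 234, 342).
KL × KM = (0, 0, 0).
The cross product vanishes, so the three points are collinear.

Yes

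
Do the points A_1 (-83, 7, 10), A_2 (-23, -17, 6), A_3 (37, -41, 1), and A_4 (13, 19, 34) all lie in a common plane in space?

A normal to the plane through A_1, A_2, A_3 is n = A_1A_2 × A_1A_3 = (24, 60, 0).
The plane has equation n·P = -1572. For A_4: n·A_4 = 1452.
1452 ≠ -1572, so A_4 is off the plane.

No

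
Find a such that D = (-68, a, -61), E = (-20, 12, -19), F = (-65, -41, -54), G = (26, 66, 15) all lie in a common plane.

Coplanarity ⇔ det[DE; DF; DG] = 0.
Expanding, this is linear in a: (80)a + (3600) = 0.
So a = -45.

-45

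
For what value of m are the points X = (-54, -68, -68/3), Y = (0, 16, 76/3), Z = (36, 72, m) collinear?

Direction XY = (54, 84, 48). From the x-coordinate of Z, the parameter along the line is τ = (36 − (-54))/54 = 5/3.
Then m = (-68/3) + 5/3·(48) = 172/3.

172/3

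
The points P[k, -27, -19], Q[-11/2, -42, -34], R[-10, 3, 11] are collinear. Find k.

-7

Direction QR = (-9/2, 45, 45). From the y-coordinate of P, the parameter along the line is τ = (-27 − (-42))/45 = 1/3.
Then k = (-11/2) + 1/3·(-9/2) = -7.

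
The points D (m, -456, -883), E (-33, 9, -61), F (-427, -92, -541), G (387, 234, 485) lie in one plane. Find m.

-633

Coplanarity ⇔ det[DE; DF; DG] = 0.
Expanding, this is linear in m: (-52854)m + (-33456582) = 0.
So m = -633.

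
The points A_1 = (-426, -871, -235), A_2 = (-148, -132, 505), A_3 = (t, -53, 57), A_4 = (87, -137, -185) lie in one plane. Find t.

Normal to plane A_1A_2A_4: n = (-506210, 365720, -175055); plane equation n·P = -61758735.
Requiring n·A_3 = -61758735: (-506210)t + (-29361295) = -61758735.
So t = 64.

64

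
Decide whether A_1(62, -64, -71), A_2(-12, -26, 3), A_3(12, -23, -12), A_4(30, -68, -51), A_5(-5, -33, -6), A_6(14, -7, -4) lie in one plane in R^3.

Yes

The plane through A_1, A_2, A_3 has normal n = A_1A_2 × A_1A_3 = (-792, 666, -1134) and equation n·P = -11214.
Checking the remaining points: n·A_4 = -11214, n·A_5 = -11214, n·A_6 = -11214.
All equal -11214, so all 6 points lie in one plane.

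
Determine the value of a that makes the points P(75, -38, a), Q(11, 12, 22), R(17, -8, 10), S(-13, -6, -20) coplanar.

44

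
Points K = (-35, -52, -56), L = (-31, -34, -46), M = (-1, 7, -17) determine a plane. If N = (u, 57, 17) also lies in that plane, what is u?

31

A normal to the plane is n = KL × KM = (112, 184, -376).
N lies in the plane iff n · KN = 0.
This gives (112)u + (-3472) = 0, so u = 31.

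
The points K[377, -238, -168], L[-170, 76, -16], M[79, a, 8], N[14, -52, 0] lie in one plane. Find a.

-98

Coplanarity ⇔ det[KL; KM; KN] = 0.
Expanding, this is linear in a: (-36720)a + (-3598560) = 0.
So a = -98.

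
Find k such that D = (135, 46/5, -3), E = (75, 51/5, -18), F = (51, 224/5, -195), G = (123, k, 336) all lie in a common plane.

Normal to plane DEF: n = (342, -10260, -2052); plane equation n·P = -42066.
Requiring n·G = -42066: (-10260)k + (-647406) = -42066.
So k = -59.

-59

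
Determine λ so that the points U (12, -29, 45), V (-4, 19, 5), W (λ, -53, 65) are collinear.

Direction UV = (-16, 48, -40). From the y-coordinate of W, the parameter along the line is τ = (-53 − (-29))/48 = -1/2.
Then λ = 12 + (-1/2)·(-16) = 20.

20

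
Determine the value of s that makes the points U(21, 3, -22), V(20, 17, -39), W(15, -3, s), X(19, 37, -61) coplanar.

-49

Coplanarity ⇔ det[UV; UW; UX] = 0.
Expanding, this is linear in s: (6)s + (294) = 0.
So s = -49.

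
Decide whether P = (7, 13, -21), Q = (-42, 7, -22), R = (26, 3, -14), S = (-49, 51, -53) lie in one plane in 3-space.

The four points are coplanar iff the 3×3 determinant with rows PQ, PR, PS is zero.
Rows: (-49, -6, -1), (19, -10, 7), (-56, 38, -32).
Expanding along the first row: (-49)(54) − (-6)(-216) + (-1)(162) = -4104.
Nonzero ⇒ not coplanar.

No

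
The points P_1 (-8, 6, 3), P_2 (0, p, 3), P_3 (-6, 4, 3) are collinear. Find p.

-2

Collinearity requires P_1P_2 × P_1P_3 = 0; each component is linear in p.
The z-component gives (-2)p + (-4) = 0, so p = -2.
The remaining components then also vanish.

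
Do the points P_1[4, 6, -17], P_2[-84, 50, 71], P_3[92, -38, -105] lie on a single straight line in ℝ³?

P_1P_2 = (-88, 44, 88), P_1P_3 = (88, -44, -88).
Each component of P_1P_3 is -1 times the corresponding component of P_1P_2, so P_1P_3 = -1·P_1P_2 and the points are collinear.

Yes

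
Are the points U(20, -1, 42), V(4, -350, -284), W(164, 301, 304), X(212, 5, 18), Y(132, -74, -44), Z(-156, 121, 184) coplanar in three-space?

Yes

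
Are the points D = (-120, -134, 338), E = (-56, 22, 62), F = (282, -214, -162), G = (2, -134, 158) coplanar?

Yes

A normal to the plane through D, E, F is n = DE × DF = (-100080, -78952, -67832).
The plane has equation n·P = -338048. For G: n·G = -338048.
Equal, so G lies in the plane and all four are coplanar.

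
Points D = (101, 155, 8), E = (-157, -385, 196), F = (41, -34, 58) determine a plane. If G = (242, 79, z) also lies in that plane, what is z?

Coplanarity requires DE · (DF × DG) = 0.
DE = (-258, -540, 188), DF = (-60, -189, 50); the triple product is linear in z with coefficient 16362 and constant term 948996.
Setting it to zero: z = -58.

-58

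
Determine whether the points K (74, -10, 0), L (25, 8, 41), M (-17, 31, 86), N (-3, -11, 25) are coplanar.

No

The four points are coplanar iff the 3×3 determinant with rows KL, KM, KN is zero.
Rows: (-49, 18, 41), (-91, 41, 86), (-77, -1, 25).
Expanding along the first row: (-49)(1111) − (18)(4347) + (41)(3248) = 483.
Nonzero ⇒ not coplanar.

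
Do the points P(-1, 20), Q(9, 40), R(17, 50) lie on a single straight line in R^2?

PQ = (10, 20), PR = (18, 30).
If collinear, PR would be a scalar multiple of PQ. But (10)·(30) ≠ (20)·(18) (difference -60), so they are not parallel; the points are not collinear.

No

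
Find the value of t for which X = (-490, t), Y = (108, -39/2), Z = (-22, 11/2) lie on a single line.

191/2

The three points are collinear iff det[XY; XZ] = 0.
This determinant is linear in t: (-130)t + (12415) = 0, so t = 191/2.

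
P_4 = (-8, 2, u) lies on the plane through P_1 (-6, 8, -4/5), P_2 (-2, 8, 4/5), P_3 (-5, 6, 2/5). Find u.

A normal to the plane is n = P_1P_2 × P_1P_3 = (16/5, -16/5, -8).
P_4 lies in the plane iff n · P_1P_4 = 0.
This gives (-8)u + (32/5) = 0, so u = 4/5.

4/5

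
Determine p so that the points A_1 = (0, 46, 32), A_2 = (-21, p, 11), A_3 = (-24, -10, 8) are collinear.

-3

Direction A_1A_3 = (-24, -56, -24). From the x-coordinate of A_2, the parameter along the line is τ = (-21 − 0)/(-24) = 7/8.
Then p = 46 + 7/8·(-56) = -3.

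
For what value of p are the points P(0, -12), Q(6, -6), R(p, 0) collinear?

12

The three points are collinear iff det[PQ; PR] = 0.
This determinant is linear in p: (-6)p + (72) = 0, so p = 12.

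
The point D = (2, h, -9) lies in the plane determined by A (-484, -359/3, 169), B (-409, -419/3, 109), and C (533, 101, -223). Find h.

A normal to the plane is n = AB × AC = (21080, -31620, 36890).
D lies in the plane iff n · AD = 0.
This gives (-31620)h + (-105400) = 0, so h = -10/3.

-10/3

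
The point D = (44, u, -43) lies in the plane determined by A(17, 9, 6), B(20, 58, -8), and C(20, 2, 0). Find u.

-89

A normal to the plane is n = AB × AC = (-392, -24, -168).
D lies in the plane iff n · AD = 0.
This gives (-24)u + (-2136) = 0, so u = -89.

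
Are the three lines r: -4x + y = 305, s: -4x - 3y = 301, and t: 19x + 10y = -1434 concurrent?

Yes

Intersecting r and s: solving the 2×2 system gives (x, y) = (-76, 1).
Substitute into t: (19)(-76) + (10)(1) = -1434.
This equals -1434, so (-76, 1) lies on all three lines and they are concurrent.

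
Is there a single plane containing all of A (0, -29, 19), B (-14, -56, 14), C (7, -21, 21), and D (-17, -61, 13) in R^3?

Yes

A normal to the plane through A, B, C is n = AB × AC = (-14, -7, 77).
The plane has equation n·P = 1666. For D: n·D = 1666.
Equal, so D lies in the plane and all four are coplanar.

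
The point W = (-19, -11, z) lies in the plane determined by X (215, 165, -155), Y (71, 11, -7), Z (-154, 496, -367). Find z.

25

The plane through X, Y, Z has equation −16340x − 85140y − 104490z = -1365250.
Substituting W: (-104490)z + (1247000) = -1365250, so z = 25.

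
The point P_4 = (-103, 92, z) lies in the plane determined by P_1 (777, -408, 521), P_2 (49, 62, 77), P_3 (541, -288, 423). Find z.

81

The plane through P_1, P_2, P_3 has equation 7220x + 33440y + 23560z = 4241180.
Substituting P_4: (23560)z + (2332820) = 4241180, so z = 81.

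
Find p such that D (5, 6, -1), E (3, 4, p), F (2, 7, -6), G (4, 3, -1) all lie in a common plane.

The points are coplanar iff DE · (DF × DG) = 0.
Expanding, this is linear in p: (10)p + (30) = 0.
So p = -3.

-3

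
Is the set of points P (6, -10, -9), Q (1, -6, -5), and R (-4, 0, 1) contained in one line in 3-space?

PQ = (-5, 4, 4), PR = (-10, 10, 10).
Comparing components 3 and 1: (4)(-10) − (-5)(10) = 10 ≠ 0, so PQ and PR are not parallel and the points are not collinear.

No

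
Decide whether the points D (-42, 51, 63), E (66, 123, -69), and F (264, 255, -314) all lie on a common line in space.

No

DE = (108, 72, -132), DF = (306, 204, -377).
DE × DF = (-216, 324, 0).
The cross product is nonzero, so the points do not lie on one line.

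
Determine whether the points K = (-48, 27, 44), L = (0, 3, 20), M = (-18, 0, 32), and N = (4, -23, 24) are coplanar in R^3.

Yes

The four points are coplanar iff the 3×3 determinant with rows KL, KM, KN is zero.
Rows: (48, -24, -24), (30, -27, -12), (52, -50, -20).
Expanding along the first row: (48)(-60) − (-24)(24) + (-24)(-96) = 0.
Zero determinant ⇒ coplanar.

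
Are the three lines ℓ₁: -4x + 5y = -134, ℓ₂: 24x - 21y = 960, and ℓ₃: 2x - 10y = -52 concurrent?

Lines aᵢx + bᵢy = cᵢ with pairwise distinct directions are concurrent exactly when det[aᵢ bᵢ cᵢ] = 0.
Here the determinant is -396.
Nonzero, so no common point exists.

No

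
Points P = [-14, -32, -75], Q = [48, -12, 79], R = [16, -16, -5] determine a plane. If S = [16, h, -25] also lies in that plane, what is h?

12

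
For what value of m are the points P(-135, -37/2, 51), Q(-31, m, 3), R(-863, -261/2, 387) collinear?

-5/2

Direction PR = (-728, -112, 336). From the x-coordinate of Q, the parameter along the line is τ = (-31 − (-135))/(-728) = -1/7.
Then m = (-37/2) + (-1/7)·(-112) = -5/2.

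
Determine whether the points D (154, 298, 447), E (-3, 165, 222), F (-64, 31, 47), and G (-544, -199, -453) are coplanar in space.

Yes

A normal to the plane through D, E, F is n = DE × DF = (-6875, -13750, 12925).
The plane has equation n·P = 621225. For G: n·G = 621225.
Equal, so G lies in the plane and all four are coplanar.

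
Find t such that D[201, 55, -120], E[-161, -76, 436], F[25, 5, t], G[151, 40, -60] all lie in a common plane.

Coplanarity ⇔ det[DE; DF; DG] = 0.
Expanding, this is linear in t: (1120)t + (-85120) = 0.
So t = 76.

76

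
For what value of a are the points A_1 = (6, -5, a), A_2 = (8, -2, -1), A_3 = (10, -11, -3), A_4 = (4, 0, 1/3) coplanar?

The points are coplanar iff A_1A_2 · (A_1A_3 × A_1A_4) = 0.
Expanding, this is linear in a: (32)a + (32) = 0.
So a = -1.

-1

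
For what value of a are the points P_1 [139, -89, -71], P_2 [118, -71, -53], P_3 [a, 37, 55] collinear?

-8

Direction P_1P_2 = (-21, 18, 18). From the y-coordinate of P_3, the parameter along the line is τ = (37 − (-89))/18 = 7.
Then a = 139 + 7·(-21) = -8.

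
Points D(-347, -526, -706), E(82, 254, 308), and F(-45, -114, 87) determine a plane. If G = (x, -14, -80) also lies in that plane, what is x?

-77

The plane through D, E, F has equation 200772x − 33969y − 58812z = -10278918.
Substituting G: (200772)x + (5180526) = -10278918, so x = -77.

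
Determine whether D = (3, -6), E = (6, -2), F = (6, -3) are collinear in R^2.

No

DE = (3, 4), DF = (3, 3).
Twice the signed area of △DEF is (3)(3) − (4)(3) = -3.
The area is nonzero, so the three points are not collinear.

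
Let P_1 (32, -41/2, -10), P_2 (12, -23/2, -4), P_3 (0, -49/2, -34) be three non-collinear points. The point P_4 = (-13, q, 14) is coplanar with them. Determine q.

11/2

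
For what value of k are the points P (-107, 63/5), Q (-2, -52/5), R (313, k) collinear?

Collinearity: (R − P) must be parallel to (Q − P) = (105, -23).
Cross-multiplying the components: (k − 63/5)·(105) = (420)·(-23).
Solving gives k = -397/5.

-397/5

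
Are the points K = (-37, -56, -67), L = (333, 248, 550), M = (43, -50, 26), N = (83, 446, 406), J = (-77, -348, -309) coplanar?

Yes

The plane through K, L, M has normal n = KL × KM = (24570, 14950, -22100) and equation n·P = -265590.
Checking the remaining points: n·N = -265590, n·J = -265590.
All equal -265590, so all 5 points lie in one plane.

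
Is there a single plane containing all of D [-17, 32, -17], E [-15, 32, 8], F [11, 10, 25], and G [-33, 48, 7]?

Yes

The four points are coplanar iff the 3×3 determinant with rows DE, DF, DG is zero.
Rows: (2, 0, 25), (28, -22, 42), (-16, 16, 24).
Expanding along the first row: (2)(-1200) − (0)(1344) + (25)(96) = 0.
Zero determinant ⇒ coplanar.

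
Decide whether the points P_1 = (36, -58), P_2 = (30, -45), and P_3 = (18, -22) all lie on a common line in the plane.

No

P_1P_2 = (-6, 13), P_1P_3 = (-18, 36).
det[P_1P_2; P_1P_3] = (-6)(36) − (13)(-18) = 18.
The determinant is nonzero, so they are not collinear.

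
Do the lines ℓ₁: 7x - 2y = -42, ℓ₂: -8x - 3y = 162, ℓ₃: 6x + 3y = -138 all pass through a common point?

No

Intersecting ℓ₁ and ℓ₂: solving the 2×2 system gives (x, y) = (-450/37, -798/37).
Substitute into ℓ₃: (6)(-450/37) + (3)(-798/37) = -5094/37.
But ℓ₃ requires -138 ≠ -5094/37, so the three lines have no common point.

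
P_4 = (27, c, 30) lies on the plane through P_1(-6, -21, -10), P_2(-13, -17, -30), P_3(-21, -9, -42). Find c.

-57

The plane through P_1, P_2, P_3 has equation 112x + 76y − 24z = -2028.
Substituting P_4: (76)c + (2304) = -2028, so c = -57.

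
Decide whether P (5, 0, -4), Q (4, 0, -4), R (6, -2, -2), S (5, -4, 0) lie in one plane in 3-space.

A normal to the plane through P, Q, R is n = PQ × PR = (0, 2, 2).
The plane has equation n·X = -8. For S: n·S = -8.
Equal, so S lies in the plane and all four are coplanar.

Yes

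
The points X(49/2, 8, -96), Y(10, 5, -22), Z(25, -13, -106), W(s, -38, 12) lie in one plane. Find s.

1/2

The points are coplanar iff XY · (XZ × XW) = 0.
Expanding, this is linear in s: (1584)s + (-792) = 0.
So s = 1/2.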